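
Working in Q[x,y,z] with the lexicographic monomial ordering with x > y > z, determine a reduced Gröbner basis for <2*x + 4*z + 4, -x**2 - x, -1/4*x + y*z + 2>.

This is the nonlinear analogue of row-reducing a linear system.

f_1 = 2*x + 4*z + 4, LT = x.
f_2 = -x**2 - x, LT = x**2.
f_3 = -1/4*x + y*z + 2, LT = x.

S(f_1,f_2): lcm = x**2. S = 2*x*z + x.
  reduce S modulo (f_1, f_2, f_3):
  remainder -4*z**2 - 6*z - 2 ≠ 0; add g_4 = -4*z**2 - 6*z - 2 to the basis.

S(f_1,f_3): lcm = x. S = 4*y*z + 2*z + 10.
  reduce S modulo (f_1, f_2, f_3, g_4):
  remainder 4*y*z + 2*z + 10 ≠ 0; add g_5 = 4*y*z + 2*z + 10 to the basis.

S(f_2,f_3): lcm = x**2. S = 4*x*y*z + 9*x.
  reduce S modulo (f_1, f_2, f_3, g_4, g_5):
  remainder 4*y - 20*z - 28 ≠ 0; add g_6 = 4*y - 20*z - 28 to the basis.

The other S-polynomials (S(f_1,g_4), S(f_2,g_4), S(f_3,g_4), S(f_1,g_5), S(f_2,g_5), S(f_3,g_5), S(g_4,g_5), S(f_1,g_6), S(f_2,g_6), S(f_3,g_6), S(g_4,g_6), S(g_5,g_6)) all reduce to 0 modulo the current basis, so we have a Gröbner basis.
Inter-reduce: drop elements whose leading term is divisible by another's, tail-reduce, and make monic.

G = {x + 2*z + 2, y - 5*z - 7, z**2 + 3/2*z + 1/2}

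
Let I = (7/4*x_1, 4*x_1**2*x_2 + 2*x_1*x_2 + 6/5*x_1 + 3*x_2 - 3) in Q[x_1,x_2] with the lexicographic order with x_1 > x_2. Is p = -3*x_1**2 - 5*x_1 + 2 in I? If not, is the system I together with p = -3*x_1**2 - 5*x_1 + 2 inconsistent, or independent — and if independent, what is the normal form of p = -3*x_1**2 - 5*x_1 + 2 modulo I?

Adjoining -3*x_1**2 - 5*x_1 + 2 makes the ideal the whole ring: the system is inconsistent.

First compute the reduced Gröbner basis of I by Buchberger's algorithm.
f_1 = 7/4*x_1, LT = x_1.
f_2 = 4*x_1**2*x_2 + 2*x_1*x_2 + 6/5*x_1 + 3*x_2 - 3, LT = x_1**2*x_2.

S(f_1,f_2): lcm = x_1**2*x_2. S = -1/2*x_1*x_2 - 3/10*x_1 - 3/4*x_2 + 3/4.
  leading term x_1*x_2: subtract (-2/7*x_2)·f_1 from -1/2*x_1*x_2 - 3/10*x_1 - 3/4*x_2 + 3/4 → -3/10*x_1 - 3/4*x_2 + 3/4
  leading term x_1: subtract (-6/35)·f_1 from -3/10*x_1 - 3/4*x_2 + 3/4 → -3/4*x_2 + 3/4
  leading term x_2: no divisor's leading term divides it; move -3/4*x_2 to the remainder.
  leading term 1: no divisor's leading term divides it; move 3/4 to the remainder.
  remainder -3/4*x_2 + 3/4 ≠ 0; add h_3 = -3/4*x_2 + 3/4 to the basis.

The other S-polynomials (S(f_1,h_3), S(f_2,h_3)) all reduce to 0 modulo the current basis, so we have a Gröbner basis.
Inter-reduce: drop elements whose leading term is divisible by another's, tail-reduce, and make monic.
Reduced Gröbner basis: {x_1, x_2 - 1}.
Label its elements g_1 = x_1, g_2 = x_2 - 1.

Reduce p = -3*x_1**2 - 5*x_1 + 2 modulo G:
  leading term x_1**2: subtract (-3*x_1)·g_1 from -3*x_1**2 - 5*x_1 + 2 → -5*x_1 + 2
  leading term x_1: subtract (-5)·g_1 from -5*x_1 + 2 → 2
  leading term 1: no divisor's leading term divides it; move 2 to the remainder.
  normal form = 2.
The normal form is nonzero, so p ∉ I. Since p minus its normal form lies in I, I + (p) = I + (r) where r = 2; decide whether this ideal is the whole ring.
Here r = 2 is a nonzero constant, hence a unit: 1 ∈ I + (p), the Gröbner basis of I + (p) is {1}, and the enlarged system has no common solution — adjoining p is inconsistent.

Ideal membership is decidable via reduction modulo a Gröbner basis.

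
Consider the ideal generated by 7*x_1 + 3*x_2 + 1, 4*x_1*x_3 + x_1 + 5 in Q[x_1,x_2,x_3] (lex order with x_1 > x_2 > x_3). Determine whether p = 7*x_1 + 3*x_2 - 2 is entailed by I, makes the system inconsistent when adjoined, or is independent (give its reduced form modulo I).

Adjoining 7*x_1 + 3*x_2 - 2 makes the ideal the whole ring: the system is inconsistent.

First compute the reduced Gröbner basis of I by Buchberger's algorithm.
f_1 = 7*x_1 + 3*x_2 + 1, LT = x_1.
f_2 = 4*x_1*x_3 + x_1 + 5, LT = x_1*x_3.

S(f_1,f_2): lcm = x_1*x_3. S = -1/4*x_1 + 3/7*x_2*x_3 + 1/7*x_3 - 5/4.
  leading term x_1: subtract (-1/28)·f_1 from -1/4*x_1 + 3/7*x_2*x_3 + 1/7*x_3 - 5/4 → 3/7*x_2*x_3 + 3/28*x_2 + 1/7*x_3 - 17/14
  leading term x_2*x_3: no divisor's leading term divides it; move 3/7*x_2*x_3 to the remainder.
  leading term x_2: no divisor's leading term divides it; move 3/28*x_2 to the remainder.
  leading term x_3: no divisor's leading term divides it; move 1/7*x_3 to the remainder.
  leading term 1: no divisor's leading term divides it; move -17/14 to the remainder.
  remainder 3/7*x_2*x_3 + 3/28*x_2 + 1/7*x_3 - 17/14 ≠ 0; add h_3 = 3/7*x_2*x_3 + 3/28*x_2 + 1/7*x_3 - 17/14 to the basis.

S(f_1,h_3): leading monomials are coprime, so the S-polynomial reduces to 0 (Buchberger's first criterion).
S(f_2,h_3): lcm = x_1*x_2*x_3. S = -1/3*x_1*x_3 + 17/6*x_1 + 5/4*x_2.
  leading term x_1*x_3: subtract (-1/21*x_3)·f_1 from -1/3*x_1*x_3 + 17/6*x_1 + 5/4*x_2 → 17/6*x_1 + 1/7*x_2*x_3 + 5/4*x_2 + 1/21*x_3
  leading term x_1: subtract (17/42)·f_1 from 17/6*x_1 + 1/7*x_2*x_3 + 5/4*x_2 + 1/21*x_3 → 1/7*x_2*x_3 + 1/28*x_2 + 1/21*x_3 - 17/42
  leading term x_2*x_3: subtract (1/3)·h_3 from 1/7*x_2*x_3 + 1/28*x_2 + 1/21*x_3 - 17/42 → 0
  remainder 0.

Every S-polynomial of the final basis reduces to 0, so we have a Gröbner basis.
Inter-reduce: drop elements whose leading term is divisible by another's, tail-reduce, and make monic.
Reduced Gröbner basis: {x_1 + 3/7*x_2 + 1/7, x_2*x_3 + 1/4*x_2 + 1/3*x_3 - 17/6}.
Label its elements g_1 = x_1 + 3/7*x_2 + 1/7, g_2 = x_2*x_3 + 1/4*x_2 + 1/3*x_3 - 17/6.

Reduce p = 7*x_1 + 3*x_2 - 2 modulo G:
  leading term x_1: subtract (7)·g_1 from 7*x_1 + 3*x_2 - 2 → -3
  leading term 1: no divisor's leading term divides it; move -3 to the remainder.
  normal form = -3.
The normal form is nonzero, so p ∉ I. Since p minus its normal form lies in I, I + (p) = I + (r) where r = -3; decide whether this ideal is the whole ring.
Here r = -3 is a nonzero constant, hence a unit: 1 ∈ I + (p), the Gröbner basis of I + (p) is {1}, and the enlarged system has no common solution — adjoining p is inconsistent.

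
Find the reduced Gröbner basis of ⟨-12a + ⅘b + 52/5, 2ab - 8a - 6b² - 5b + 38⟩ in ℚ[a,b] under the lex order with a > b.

G = {a - 1/15b - 13/15, b² + 57/88b - 233/44}

f_1 = -12a + ⅘b + 52/5, LT = a.
f_2 = 2ab - 8a - 6b² - 5b + 38, LT = ab.

S(f_1,f_2): lcm = ab. S = 4a + 44/15b² + 49/30b - 19.
  leading term a: subtract (-⅓)·f_1 from 4a + 44/15b² + 49/30b - 19 → 44/15b² + 19/10b - 233/15
  leading term b²: no divisor's leading term divides it; move 44/15b² to the remainder.
  leading term b: no divisor's leading term divides it; move 19/10b to the remainder.
  leading term 1: no divisor's leading term divides it; move -233/15 to the remainder.
  remainder 44/15b² + 19/10b - 233/15 ≠ 0; add g_3 = 44/15b² + 19/10b - 233/15 to the basis.

S(f_1,g_3): leading monomials are coprime, so the S-polynomial reduces to 0 (Buchberger's first criterion).
S(f_2,g_3): lcm = ab². S = -409/88ab + 233/44a - 3b³ - 5/2b² + 19b.
  leading term ab: subtract (409/1056b)·f_1 from -409/88ab + 233/44a - 3b³ - 5/2b² + 19b → 233/44a - 3b³ - 3709/1320b² + 19763/1320b
  leading term a: subtract (-233/528)·f_1 from 233/44a - 3b³ - 3709/1320b² + 19763/1320b → -3b³ - 3709/1320b² + 613/40b + 3029/660
  leading term b³: subtract (-45/44b)·g_3 from -3b³ - 3709/1320b² + 613/40b + 3029/660 → -13/15b² - 247/440b + 3029/660
  leading term b²: subtract (-13/44)·g_3 from -13/15b² - 247/440b + 3029/660 → 0
  remainder 0.

Every S-polynomial of the final basis reduces to 0, so we have a Gröbner basis.
Inter-reduce: drop elements whose leading term is divisible by another's, tail-reduce, and make monic.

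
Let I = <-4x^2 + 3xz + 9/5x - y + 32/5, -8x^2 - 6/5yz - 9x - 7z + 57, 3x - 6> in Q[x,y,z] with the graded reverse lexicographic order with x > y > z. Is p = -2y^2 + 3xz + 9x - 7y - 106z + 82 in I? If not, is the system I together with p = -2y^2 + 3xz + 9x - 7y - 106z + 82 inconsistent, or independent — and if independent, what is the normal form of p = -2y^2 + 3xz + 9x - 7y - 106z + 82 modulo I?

First compute the reduced Gröbner basis of I by Buchberger's algorithm.
f_1 = -4x^2 + 3xz + 9/5x - y + 32/5, LT = x^2.
f_2 = -8x^2 - 6/5yz - 9x - 7z + 57, LT = x^2.
f_3 = 3x - 6, LT = x.

S(f_1,f_2): lcm = x^2. S = -3/4xz - 3/20yz - 63/40x + 1/4y - 7/8z + 221/40.
  leading term xz: subtract (-1/4z)·f_3 from -3/4xz - 3/20yz - 63/40x + 1/4y - 7/8z + 221/40 → -3/20yz - 63/40x + 1/4y - 19/8z + 221/40
  leading term yz: no divisor's leading term divides it; move -3/20yz to the remainder.
  leading term x: subtract (-21/40)·f_3 from -63/40x + 1/4y - 19/8z + 221/40 → 1/4y - 19/8z + 19/8
  leading term y: no divisor's leading term divides it; move 1/4y to the remainder.
  leading term z: no divisor's leading term divides it; move -19/8z to the remainder.
  leading term 1: no divisor's leading term divides it; move 19/8 to the remainder.
  remainder -3/20yz + 1/4y - 19/8z + 19/8 ≠ 0; add h_4 = -3/20yz + 1/4y - 19/8z + 19/8 to the basis.

S(f_1,f_3): lcm = x^2. S = -3/4xz + 31/20x + 1/4y - 8/5.
  leading term xz: subtract (-1/4z)·f_3 from -3/4xz + 31/20x + 1/4y - 8/5 → 31/20x + 1/4y - 3/2z - 8/5
  leading term x: subtract (31/60)·f_3 from 31/20x + 1/4y - 3/2z - 8/5 → 1/4y - 3/2z + 3/2
  leading term y: no divisor's leading term divides it; move 1/4y to the remainder.
  leading term z: no divisor's leading term divides it; move -3/2z to the remainder.
  leading term 1: no divisor's leading term divides it; move 3/2 to the remainder.
  remainder 1/4y - 3/2z + 3/2 ≠ 0; add h_5 = 1/4y - 3/2z + 3/2 to the basis.

S(h_4,h_5): lcm = yz. S = 6z^2 - 5/3y + 59/6z - 95/6.
  leading term z^2: no divisor's leading term divides it; move 6z^2 to the remainder.
  leading term y: subtract (-20/3)·h_5 from -5/3y + 59/6z - 95/6 → -1/6z - 35/6
  leading term z: no divisor's leading term divides it; move -1/6z to the remainder.
  leading term 1: no divisor's leading term divides it; move -35/6 to the remainder.
  remainder 6z^2 - 1/6z - 35/6 ≠ 0; add h_6 = 6z^2 - 1/6z - 35/6 to the basis.

The other S-polynomials (S(f_2,f_3), S(f_1,h_4), S(f_2,h_4), S(f_3,h_4), S(f_1,h_5), S(f_2,h_5), S(f_3,h_5), S(f_1,h_6), S(f_2,h_6), S(f_3,h_6), S(h_4,h_6), S(h_5,h_6)) all reduce to 0 modulo the current basis, so we have a Gröbner basis.
Inter-reduce: drop elements whose leading term is divisible by another's, tail-reduce, and make monic.
Reduced Gröbner basis: {z^2 - 1/36z - 35/36, x - 2, y - 6z + 6}.
Label its elements g_1 = z^2 - 1/36z - 35/36, g_2 = x - 2, g_3 = y - 6z + 6.

Reduce p = -2y^2 + 3xz + 9x - 7y - 106z + 82 modulo G:
  leading term y^2: subtract (-2y)·g_3 from -2y^2 + 3xz + 9x - 7y - 106z + 82 → 3xz - 12yz + 9x + 5y - 106z + 82
  leading term xz: subtract (3z)·g_2 from 3xz - 12yz + 9x + 5y - 106z + 82 → -12yz + 9x + 5y - 100z + 82
  leading term yz: subtract (-12z)·g_3 from -12yz + 9x + 5y - 100z + 82 → -72z^2 + 9x + 5y - 28z + 82
  leading term z^2: subtract (-72)·g_1 from -72z^2 + 9x + 5y - 28z + 82 → 9x + 5y - 30z + 12
  leading term x: subtract (9)·g_2 from 9x + 5y - 30z + 12 → 5y - 30z + 30
  leading term y: subtract (5)·g_3 from 5y - 30z + 30 → 0
  normal form = 0.
Since the normal form is 0, p ∈ I.

Ideal membership is decidable via reduction modulo a Gröbner basis.

-2y^2 + 3xz + 9x - 7y - 106z + 82 lies in I (it reduces to 0).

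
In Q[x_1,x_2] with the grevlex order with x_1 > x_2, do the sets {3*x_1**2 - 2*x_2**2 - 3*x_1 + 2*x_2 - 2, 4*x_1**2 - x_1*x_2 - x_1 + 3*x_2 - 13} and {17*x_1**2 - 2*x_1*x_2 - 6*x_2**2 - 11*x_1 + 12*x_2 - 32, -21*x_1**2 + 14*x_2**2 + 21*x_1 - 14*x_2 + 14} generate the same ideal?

Yes, the ideals are equal.

Two ideals are equal iff their reduced Gröbner bases coincide (the reduced basis is unique for a fixed ordering).
Buchberger on the first generating set:
f_1 = 3*x_1**2 - 2*x_2**2 - 3*x_1 + 2*x_2 - 2, LT = x_1**2.
f_2 = 4*x_1**2 - x_1*x_2 - x_1 + 3*x_2 - 13, LT = x_1**2.

S(f_1,f_2): lcm = x_1**2. S = 1/4*x_1*x_2 - 2/3*x_2**2 - 3/4*x_1 - 1/12*x_2 + 31/12.
  reduce S modulo (f_1, f_2):
  remainder 1/4*x_1*x_2 - 2/3*x_2**2 - 3/4*x_1 - 1/12*x_2 + 31/12 ≠ 0; add g_3 = 1/4*x_1*x_2 - 2/3*x_2**2 - 3/4*x_1 - 1/12*x_2 + 31/12 to the basis.

S(f_1,g_3): lcm = x_1**2*x_2. S = 8/3*x_1*x_2**2 - 2/3*x_2**3 + 3*x_1**2 - 2/3*x_1*x_2 + 2/3*x_2**2 - 31/3*x_1 - 2/3*x_2.
  reduce S modulo (f_1, f_2, g_3):
  remainder 58/9*x_2**3 + 208/9*x_2**2 + 44/3*x_1 - 250/9*x_2 - 664/9 ≠ 0; add g_4 = 58/9*x_2**3 + 208/9*x_2**2 + 44/3*x_1 - 250/9*x_2 - 664/9 to the basis.

The other S-polynomials (S(f_2,g_3), S(f_1,g_4), S(f_2,g_4), S(g_3,g_4)) all reduce to 0 modulo the current basis, so we have a Gröbner basis.
Inter-reduce: drop elements whose leading term is divisible by another's, tail-reduce, and make monic.
Reduced Gröbner basis: {x_2**3 + 104/29*x_2**2 + 66/29*x_1 - 125/29*x_2 - 332/29, x_1**2 - 2/3*x_2**2 - x_1 + 2/3*x_2 - 2/3, x_1*x_2 - 8/3*x_2**2 - 3*x_1 - 1/3*x_2 + 31/3}.

Buchberger on the second generating set:
h_1 = 17*x_1**2 - 2*x_1*x_2 - 6*x_2**2 - 11*x_1 + 12*x_2 - 32, LT = x_1**2.
h_2 = -21*x_1**2 + 14*x_2**2 + 21*x_1 - 14*x_2 + 14, LT = x_1**2.

S(h_1,h_2): lcm = x_1**2. S = -2/17*x_1*x_2 + 16/51*x_2**2 + 6/17*x_1 + 2/51*x_2 - 62/51.
  reduce S modulo (h_1, h_2):
  remainder -2/17*x_1*x_2 + 16/51*x_2**2 + 6/17*x_1 + 2/51*x_2 - 62/51 ≠ 0; add k_3 = -2/17*x_1*x_2 + 16/51*x_2**2 + 6/17*x_1 + 2/51*x_2 - 62/51 to the basis.

S(h_1,k_3): lcm = x_1**2*x_2. S = 130/51*x_1*x_2**2 - 6/17*x_2**3 + 3*x_1**2 - 16/51*x_1*x_2 + 12/17*x_2**2 - 31/3*x_1 - 32/17*x_2.
  reduce S modulo (h_1, h_2, k_3):
  remainder 58/9*x_2**3 + 208/9*x_2**2 + 44/3*x_1 - 250/9*x_2 - 664/9 ≠ 0; add k_4 = 58/9*x_2**3 + 208/9*x_2**2 + 44/3*x_1 - 250/9*x_2 - 664/9 to the basis.

The other S-polynomials (S(h_2,k_3), S(h_1,k_4), S(h_2,k_4), S(k_3,k_4)) all reduce to 0 modulo the current basis, so we have a Gröbner basis.
Inter-reduce: drop elements whose leading term is divisible by another's, tail-reduce, and make monic.
Reduced Gröbner basis: {x_2**3 + 104/29*x_2**2 + 66/29*x_1 - 125/29*x_2 - 332/29, x_1**2 - 2/3*x_2**2 - x_1 + 2/3*x_2 - 2/3, x_1*x_2 - 8/3*x_2**2 - 3*x_1 - 1/3*x_2 + 31/3}.

These coincide, so the ideals are equal.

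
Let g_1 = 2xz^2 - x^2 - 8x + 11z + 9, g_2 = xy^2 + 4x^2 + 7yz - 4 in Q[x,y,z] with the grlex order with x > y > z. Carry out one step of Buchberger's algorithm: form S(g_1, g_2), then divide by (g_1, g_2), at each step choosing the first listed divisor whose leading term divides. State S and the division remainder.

S(g_1, g_2) = -1/2x^2y^2 - 4x^2z^2 - 7yz^3 - 4xy^2 + 11/2y^2z + 9/2y^2 + 4z^2; remainder on division = -7yz^3 + 7/2xyz + 11/2y^2z + 22xz + 9/2y^2 + 28yz + 4z^2 + 16x - 16.

lcm(LM(g_1), LM(g_2)) = xy^2z^2.
S = (lcm/LT(g_1))·g_1 − (lcm/LT(g_2))·g_2 = -1/2x^2y^2 - 4x^2z^2 - 7yz^3 - 4xy^2 + 11/2y^2z + 9/2y^2 + 4z^2.
Reduce S modulo (g_1, g_2) in that order:
  leading term x^2y^2: subtract (-1/2x)·g_2 from -1/2x^2y^2 - 4x^2z^2 - 7yz^3 - 4xy^2 + 11/2y^2z + 9/2y^2 + 4z^2 → -4x^2z^2 - 7yz^3 + 2x^3 - 4xy^2 + 7/2xyz + 11/2y^2z + 9/2y^2 + 4z^2 - 2x
  leading term x^2z^2: subtract (-2x)·g_1 from -4x^2z^2 - 7yz^3 + 2x^3 - 4xy^2 + 7/2xyz + 11/2y^2z + 9/2y^2 + 4z^2 - 2x → -7yz^3 - 4xy^2 + 7/2xyz + 11/2y^2z - 16x^2 + 22xz + 9/2y^2 + 4z^2 + 16x
  leading term yz^3: no divisor's leading term divides it; move -7yz^3 to the remainder.
  leading term xy^2: subtract (-4)·g_2 from -4xy^2 + 7/2xyz + 11/2y^2z - 16x^2 + 22xz + 9/2y^2 + 4z^2 + 16x → 7/2xyz + 11/2y^2z + 22xz + 9/2y^2 + 28yz + 4z^2 + 16x - 16
  leading term xyz: no divisor's leading term divides it; move 7/2xyz to the remainder.
  leading term y^2z: no divisor's leading term divides it; move 11/2y^2z to the remainder.
  leading term xz: no divisor's leading term divides it; move 22xz to the remainder.
  leading term y^2: no divisor's leading term divides it; move 9/2y^2 to the remainder.
  leading term yz: no divisor's leading term divides it; move 28yz to the remainder.
  leading term z^2: no divisor's leading term divides it; move 4z^2 to the remainder.
  leading term x: no divisor's leading term divides it; move 16x to the remainder.
  leading term 1: no divisor's leading term divides it; move -16 to the remainder.
The remainder -7yz^3 + 7/2xyz + 11/2y^2z + 22xz + 9/2y^2 + 28yz + 4z^2 + 16x - 16 is nonzero, so it would be added as the next basis element.
This is the inner loop of Buchberger's algorithm — each nonzero remainder becomes a new basis element.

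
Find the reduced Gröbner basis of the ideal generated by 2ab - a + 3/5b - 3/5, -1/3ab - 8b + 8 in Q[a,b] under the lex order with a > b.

G = {a + 237/5b - 237/5, b^2 - 119/79b + 40/79}

f_1 = 2ab - a + 3/5b - 3/5, LT = ab.
f_2 = -1/3ab - 8b + 8, LT = ab.

S(f_1,f_2): lcm = ab. S = -1/2a - 237/10b + 237/10.
  reduce S modulo (f_1, f_2):
  remainder -1/2a - 237/10b + 237/10 ≠ 0; add g_3 = -1/2a - 237/10b + 237/10 to the basis.

S(f_1,g_3): lcm = ab. S = -1/2a - 237/5b^2 + 477/10b - 3/10.
  reduce S modulo (f_1, f_2, g_3):
  remainder -237/5b^2 + 357/5b - 24 ≠ 0; add g_4 = -237/5b^2 + 357/5b - 24 to the basis.

The other S-polynomials (S(f_2,g_3), S(f_1,g_4), S(f_2,g_4), S(g_3,g_4)) all reduce to 0 modulo the current basis, so we have a Gröbner basis.
Inter-reduce: drop elements whose leading term is divisible by another's, tail-reduce, and make monic.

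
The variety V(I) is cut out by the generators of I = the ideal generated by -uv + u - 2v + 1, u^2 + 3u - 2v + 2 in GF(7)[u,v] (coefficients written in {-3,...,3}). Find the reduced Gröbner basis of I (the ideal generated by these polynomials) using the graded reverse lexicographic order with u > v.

G = {u^2 + 3u - 2v + 2, uv - u + 2v - 1, v^2 - 3u - v - 3}

f_1 = -uv + u - 2v + 1, LT = uv.
f_2 = u^2 + 3u - 2v + 2, LT = u^2.

S(f_1,f_2): lcm = u^2v. S = -u^2 - uv + 2v^2 - u - 2v.
  reduce S modulo (f_1, f_2):
  remainder 2v^2 + u - 2v + 1 ≠ 0; add g_3 = 2v^2 + u - 2v + 1 to the basis.

The other S-polynomials (S(f_1,g_3), S(f_2,g_3)) all reduce to 0 modulo the current basis, so we have a Gröbner basis.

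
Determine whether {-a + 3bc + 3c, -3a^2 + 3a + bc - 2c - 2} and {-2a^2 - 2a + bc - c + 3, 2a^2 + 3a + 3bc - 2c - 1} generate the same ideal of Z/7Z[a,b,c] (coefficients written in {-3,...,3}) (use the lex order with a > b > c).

Two ideals are equal iff their reduced Gröbner bases coincide (the reduced basis is unique for a fixed ordering).
Buchberger on the first generating set:
f_1 = -a + 3bc + 3c, LT = a.
f_2 = -3a^2 + 3a + bc - 2c - 2, LT = a^2.

S(f_1,f_2): lcm = a^2. S = -3abc - 3ac + a - 2bc - 3c - 3.
  leading term abc: subtract (3bc)·f_1 from -3abc - 3ac + a - 2bc - 3c - 3 → -3ac + a - 2b^2c^2 - 2bc^2 - 2bc - 3c - 3
  leading term ac: subtract (3c)·f_1 from -3ac + a - 2b^2c^2 - 2bc^2 - 2bc - 3c - 3 → a - 2b^2c^2 + 3bc^2 - 2bc - 2c^2 - 3c - 3
  leading term a: subtract (-1)·f_1 from a - 2b^2c^2 + 3bc^2 - 2bc - 2c^2 - 3c - 3 → -2b^2c^2 + 3bc^2 + bc - 2c^2 - 3
  leading term b^2c^2: no divisor's leading term divides it; move -2b^2c^2 to the remainder.
  leading term bc^2: no divisor's leading term divides it; move 3bc^2 to the remainder.
  leading term bc: no divisor's leading term divides it; move bc to the remainder.
  leading term c^2: no divisor's leading term divides it; move -2c^2 to the remainder.
  leading term 1: no divisor's leading term divides it; move -3 to the remainder.
  remainder -2b^2c^2 + 3bc^2 + bc - 2c^2 - 3 ≠ 0; add g_3 = -2b^2c^2 + 3bc^2 + bc - 2c^2 - 3 to the basis.

S(f_1,g_3): leading monomials are coprime, so the S-polynomial reduces to 0 (Buchberger's first criterion).
S(f_2,g_3): leading monomials are coprime, so the S-polynomial reduces to 0 (Buchberger's first criterion).
Every S-polynomial of the final basis reduces to 0, so we have a Gröbner basis.
Inter-reduce: drop elements whose leading term is divisible by another's, tail-reduce, and make monic.
Reduced Gröbner basis: {a - 3bc - 3c, b^2c^2 + 2bc^2 + 3bc + c^2 - 2}.

Buchberger on the second generating set:
h_1 = -2a^2 - 2a + bc - c + 3, LT = a^2.
h_2 = 2a^2 + 3a + 3bc - 2c - 1, LT = a^2.

S(h_1,h_2): lcm = a^2. S = 3a - 2bc - 2c - 1.
  leading term a: no divisor's leading term divides it; move 3a to the remainder.
  leading term bc: no divisor's leading term divides it; move -2bc to the remainder.
  leading term c: no divisor's leading term divides it; move -2c to the remainder.
  leading term 1: no divisor's leading term divides it; move -1 to the remainder.
  remainder 3a - 2bc - 2c - 1 ≠ 0; add k_3 = 3a - 2bc - 2c - 1 to the basis.

S(h_1,k_3): lcm = a^2. S = 3abc + 3ac - a + 3bc - 3c + 2.
  leading term abc: subtract (bc)·k_3 from 3abc + 3ac - a + 3bc - 3c + 2 → 3ac - a + 2b^2c^2 + 2bc^2 - 3bc - 3c + 2
  leading term ac: subtract (c)·k_3 from 3ac - a + 2b^2c^2 + 2bc^2 - 3bc - 3c + 2 → -a + 2b^2c^2 - 3bc^2 - 3bc + 2c^2 - 2c + 2
  leading term a: subtract (2)·k_3 from -a + 2b^2c^2 - 3bc^2 - 3bc + 2c^2 - 2c + 2 → 2b^2c^2 - 3bc^2 + bc + 2c^2 + 2c - 3
  leading term b^2c^2: no divisor's leading term divides it; move 2b^2c^2 to the remainder.
  leading term bc^2: no divisor's leading term divides it; move -3bc^2 to the remainder.
  leading term bc: no divisor's leading term divides it; move bc to the remainder.
  leading term c^2: no divisor's leading term divides it; move 2c^2 to the remainder.
  leading term c: no divisor's leading term divides it; move 2c to the remainder.
  leading term 1: no divisor's leading term divides it; move -3 to the remainder.
  remainder 2b^2c^2 - 3bc^2 + bc + 2c^2 + 2c - 3 ≠ 0; add k_4 = 2b^2c^2 - 3bc^2 + bc + 2c^2 + 2c - 3 to the basis.

S(h_2,k_3): lcm = a^2. S = 3abc + 3ac + 3a - 2bc - c + 3.
  leading term abc: subtract (bc)·k_3 from 3abc + 3ac + 3a - 2bc - c + 3 → 3ac + 3a + 2b^2c^2 + 2bc^2 - bc - c + 3
  leading term ac: subtract (c)·k_3 from 3ac + 3a + 2b^2c^2 + 2bc^2 - bc - c + 3 → 3a + 2b^2c^2 - 3bc^2 - bc + 2c^2 + 3
  leading term a: subtract (1)·k_3 from 3a + 2b^2c^2 - 3bc^2 - bc + 2c^2 + 3 → 2b^2c^2 - 3bc^2 + bc + 2c^2 + 2c - 3
  leading term b^2c^2: subtract (1)·k_4 from 2b^2c^2 - 3bc^2 + bc + 2c^2 + 2c - 3 → 0
  remainder 0.

S(h_1,k_4): leading monomials are coprime, so the S-polynomial reduces to 0 (Buchberger's first criterion).
S(h_2,k_4): leading monomials are coprime, so the S-polynomial reduces to 0 (Buchberger's first criterion).
S(k_3,k_4): leading monomials are coprime, so the S-polynomial reduces to 0 (Buchberger's first criterion).
Every S-polynomial of the final basis reduces to 0, so we have a Gröbner basis.
Inter-reduce: drop elements whose leading term is divisible by another's, tail-reduce, and make monic.
Reduced Gröbner basis: {a - 3bc - 3c + 2, b^2c^2 + 2bc^2 - 3bc + c^2 + c + 2}.

Since the reduced bases disagree, the two ideals are not the same.
The choice of monomial ordering does not affect the verdict — as long as both bases are computed under the same ordering, their equality decides ideal equality.

No, the ideals differ.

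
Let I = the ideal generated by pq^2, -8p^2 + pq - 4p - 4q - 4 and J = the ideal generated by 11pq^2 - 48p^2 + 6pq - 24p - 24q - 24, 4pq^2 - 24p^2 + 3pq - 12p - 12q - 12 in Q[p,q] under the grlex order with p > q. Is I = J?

Two ideals are equal iff their reduced Gröbner bases coincide (the reduced basis is unique for a fixed ordering).
Buchberger on the first generating set:
f_1 = pq^2, LT = pq^2.
f_2 = -8p^2 + pq - 4p - 4q - 4, LT = p^2.

S(f_1,f_2): lcm = p^2q^2. S = 1/8pq^3 - 1/2pq^2 - 1/2q^3 - 1/2q^2.
  reduce S modulo (f_1, f_2):
  remainder -1/2q^3 - 1/2q^2 ≠ 0; add g_3 = -1/2q^3 - 1/2q^2 to the basis.

The other S-polynomials (S(f_1,g_3), S(f_2,g_3)) all reduce to 0 modulo the current basis, so we have a Gröbner basis.
Inter-reduce: drop elements whose leading term is divisible by another's, tail-reduce, and make monic.
Reduced Gröbner basis: {pq^2, q^3 + q^2, p^2 - 1/8pq + 1/2p + 1/2q + 1/2}.

Buchberger on the second generating set:
h_1 = 11pq^2 - 48p^2 + 6pq - 24p - 24q - 24, LT = pq^2.
h_2 = 4pq^2 - 24p^2 + 3pq - 12p - 12q - 12, LT = pq^2.

S(h_1,h_2): lcm = pq^2. S = 18/11p^2 - 9/44pq + 9/11p + 9/11q + 9/11.
  reduce S modulo (h_1, h_2):
  remainder 18/11p^2 - 9/44pq + 9/11p + 9/11q + 9/11 ≠ 0; add k_3 = 18/11p^2 - 9/44pq + 9/11p + 9/11q + 9/11 to the basis.

S(h_1,k_3): lcm = p^2q^2. S = 1/8pq^3 - 48/11p^3 + 6/11p^2q - 1/2pq^2 - 1/2q^3 - 24/11p^2 - 24/11pq - 1/2q^2 - 24/11p.
  reduce S modulo (h_1, h_2, k_3):
  remainder -1/2q^3 - 1/2q^2 ≠ 0; add k_4 = -1/2q^3 - 1/2q^2 to the basis.

The other S-polynomials (S(h_2,k_3), S(h_1,k_4), S(h_2,k_4), S(k_3,k_4)) all reduce to 0 modulo the current basis, so we have a Gröbner basis.
Inter-reduce: drop elements whose leading term is divisible by another's, tail-reduce, and make monic.
Reduced Gröbner basis: {pq^2, q^3 + q^2, p^2 - 1/8pq + 1/2p + 1/2q + 1/2}.

Same reduced basis, so the two generating sets span the same ideal.

Yes, the ideals are equal.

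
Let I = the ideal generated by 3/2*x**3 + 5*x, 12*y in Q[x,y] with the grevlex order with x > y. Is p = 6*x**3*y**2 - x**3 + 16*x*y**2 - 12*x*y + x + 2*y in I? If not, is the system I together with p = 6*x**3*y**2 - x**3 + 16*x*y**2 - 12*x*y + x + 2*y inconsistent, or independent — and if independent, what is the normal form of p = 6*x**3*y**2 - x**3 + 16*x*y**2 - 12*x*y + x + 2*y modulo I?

6*x**3*y**2 - x**3 + 16*x*y**2 - 12*x*y + x + 2*y is independent of I; its normal form modulo I is 13/3*x.

First compute the reduced Gröbner basis of I by Buchberger's algorithm.
f_1 = 3/2*x**3 + 5*x, LT = x**3.
f_2 = 12*y, LT = y.

The S-polynomials (S(f_1,f_2)) all reduce to 0 modulo the current basis, so we have a Gröbner basis.
Inter-reduce: drop elements whose leading term is divisible by another's, tail-reduce, and make monic.
Reduced Gröbner basis: {x**3 + 10/3*x, y}.
Label its elements g_1 = x**3 + 10/3*x, g_2 = y.

Reduce p = 6*x**3*y**2 - x**3 + 16*x*y**2 - 12*x*y + x + 2*y modulo G:
  leading term x**3*y**2: subtract (6*y**2)·g_1 from 6*x**3*y**2 - x**3 + 16*x*y**2 - 12*x*y + x + 2*y → -x**3 - 4*x*y**2 - 12*x*y + x + 2*y
  leading term x**3: subtract (-1)·g_1 from -x**3 - 4*x*y**2 - 12*x*y + x + 2*y → -4*x*y**2 - 12*x*y + 13/3*x + 2*y
  leading term x*y**2: subtract (-4*x*y)·g_2 from -4*x*y**2 - 12*x*y + 13/3*x + 2*y → -12*x*y + 13/3*x + 2*y
  leading term x*y: subtract (-12*x)·g_2 from -12*x*y + 13/3*x + 2*y → 13/3*x + 2*y
  leading term x: no divisor's leading term divides it; move 13/3*x to the remainder.
  leading term y: subtract (2)·g_2 from 2*y → 0
  normal form = 13/3*x.
The normal form is nonzero, so p ∉ I. Since p minus its normal form lies in I, I + (p) = I + (r) where r = 13/3*x; decide whether this ideal is the whole ring.
Run Buchberger on G together with r (pairs among the g_i already reduce to 0 since G is a Gröbner basis):
g_1 = x**3 + 10/3*x, LT = x**3.
g_2 = y, LT = y.
r = 13/3*x, LT = x.

The S-polynomials (S(g_1,g_2), S(g_1,r), S(g_2,r)) all reduce to 0 modulo the current basis, so we have a Gröbner basis.
Inter-reduce: drop elements whose leading term is divisible by another's, tail-reduce, and make monic.
Reduced Gröbner basis: {x, y}.
The reduced Gröbner basis of I + (p) is {x, y} ≠ {1}, a proper ideal, so the enlarged system stays consistent: p is independent of I, with normal form 13/3*x.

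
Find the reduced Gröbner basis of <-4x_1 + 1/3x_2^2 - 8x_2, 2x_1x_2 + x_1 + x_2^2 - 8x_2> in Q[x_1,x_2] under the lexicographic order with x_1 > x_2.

f_1 = -4x_1 + 1/3x_2^2 - 8x_2, LT = x_1.
f_2 = 2x_1x_2 + x_1 + x_2^2 - 8x_2, LT = x_1x_2.

S(f_1,f_2): lcm = x_1x_2. S = -1/2x_1 - 1/12x_2^3 + 3/2x_2^2 + 4x_2.
  reduce S modulo (f_1, f_2):
  remainder -1/12x_2^3 + 35/24x_2^2 + 5x_2 ≠ 0; add g_3 = -1/12x_2^3 + 35/24x_2^2 + 5x_2 to the basis.

The other S-polynomials (S(f_1,g_3), S(f_2,g_3)) all reduce to 0 modulo the current basis, so we have a Gröbner basis.
Inter-reduce: drop elements whose leading term is divisible by another's, tail-reduce, and make monic.

G = {x_1 - 1/12x_2^2 + 2x_2, x_2^3 - 35/2x_2^2 - 60x_2}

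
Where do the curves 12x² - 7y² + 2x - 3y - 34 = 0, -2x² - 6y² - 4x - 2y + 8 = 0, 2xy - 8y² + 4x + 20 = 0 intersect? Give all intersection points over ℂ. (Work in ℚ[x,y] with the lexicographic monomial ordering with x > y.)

Compute a lex Gröbner basis by Buchberger's algorithm.
f_1 = 12x² + 2x - 7y² - 3y - 34, LT = x².
f_2 = -2x² - 4x - 6y² - 2y + 8, LT = x².
f_3 = 2xy + 4x - 8y² + 20, LT = xy.

S(f_1,f_2): lcm = x². S = -11/6x - 43/12y² - 5/4y + 7/6.
  leading term x: no divisor's leading term divides it; move -11/6x to the remainder.
  leading term y²: no divisor's leading term divides it; move -43/12y² to the remainder.
  leading term y: no divisor's leading term divides it; move -5/4y to the remainder.
  leading term 1: no divisor's leading term divides it; move 7/6 to the remainder.
  remainder -11/6x - 43/12y² - 5/4y + 7/6 ≠ 0; add h_4 = -11/6x - 43/12y² - 5/4y + 7/6 to the basis.

S(f_1,f_3): lcm = x²y. S = -2x² + 4xy² + ⅙xy - 10x - 7/12y³ - ¼y² - 17/6y.
  leading term x²: subtract (-⅙)·f_1 from -2x² + 4xy² + ⅙xy - 10x - 7/12y³ - ¼y² - 17/6y → 4xy² + ⅙xy - 29/3x - 7/12y³ - 17/12y² - 10/3y - 17/3
  leading term xy²: subtract (2y)·f_3 from 4xy² + ⅙xy - 29/3x - 7/12y³ - 17/12y² - 10/3y - 17/3 → -47/6xy - 29/3x + 185/12y³ - 17/12y² - 130/3y - 17/3
  leading term xy: subtract (-47/12)·f_3 from -47/6xy - 29/3x + 185/12y³ - 17/12y² - 130/3y - 17/3 → 6x + 185/12y³ - 131/4y² - 130/3y + 218/3
  leading term x: subtract (-36/11)·h_4 from 6x + 185/12y³ - 131/4y² - 130/3y + 218/3 → 185/12y³ - 1957/44y² - 1565/33y + 2524/33
  leading term y³: no divisor's leading term divides it; move 185/12y³ to the remainder.
  leading term y²: no divisor's leading term divides it; move -1957/44y² to the remainder.
  leading term y: no divisor's leading term divides it; move -1565/33y to the remainder.
  leading term 1: no divisor's leading term divides it; move 2524/33 to the remainder.
  remainder 185/12y³ - 1957/44y² - 1565/33y + 2524/33 ≠ 0; add h_5 = 185/12y³ - 1957/44y² - 1565/33y + 2524/33 to the basis.

S(f_2,f_3): lcm = x²y. S = -2x² + 4xy² + 2xy - 10x + 3y³ + y² - 4y.
  leading term x²: subtract (-⅙)·f_1 from -2x² + 4xy² + 2xy - 10x + 3y³ + y² - 4y → 4xy² + 2xy - 29/3x + 3y³ - ⅙y² - 9/2y - 17/3
  leading term xy²: subtract (2y)·f_3 from 4xy² + 2xy - 29/3x + 3y³ - ⅙y² - 9/2y - 17/3 → -6xy - 29/3x + 19y³ - ⅙y² - 89/2y - 17/3
  leading term xy: subtract (-3)·f_3 from -6xy - 29/3x + 19y³ - ⅙y² - 89/2y - 17/3 → 7/3x + 19y³ - 145/6y² - 89/2y + 163/3
  leading term x: subtract (-14/11)·h_4 from 7/3x + 19y³ - 145/6y² - 89/2y + 163/3 → 19y³ - 316/11y² - 507/11y + 614/11
  leading term y³: subtract (228/185)·h_5 from 19y³ - 316/11y² - 507/11y + 614/11 → 53089/2035y² + 5029/407y - 78234/2035
  leading term y²: no divisor's leading term divides it; move 53089/2035y² to the remainder.
  leading term y: no divisor's leading term divides it; move 5029/407y to the remainder.
  leading term 1: no divisor's leading term divides it; move -78234/2035 to the remainder.
  remainder 53089/2035y² + 5029/407y - 78234/2035 ≠ 0; add h_6 = 53089/2035y² + 5029/407y - 78234/2035 to the basis.

S(f_1,h_4): lcm = x². S = -43/22xy² - 15/22xy + 53/66x - 7/12y² - ¼y - 17/6.
  leading term xy²: subtract (-43/44y)·f_3 from -43/22xy² - 15/22xy + 53/66x - 7/12y² - ¼y - 17/6 → 71/22xy + 53/66x - 86/11y³ - 7/12y² + 849/44y - 17/6
  leading term xy: subtract (71/44)·f_3 from 71/22xy + 53/66x - 86/11y³ - 7/12y² + 849/44y - 17/6 → -373/66x - 86/11y³ + 1627/132y² + 849/44y - 2317/66
  leading term x: subtract (373/121)·h_4 from -373/66x - 86/11y³ + 1627/132y² + 849/44y - 2317/66 → -86/11y³ + 2828/121y² + 2801/121y - 4683/121
  leading term y³: subtract (-1032/2035)·h_5 from -86/11y³ + 2828/121y² + 2801/121y - 4683/121 → 18274/22385y² - 4035/4477y + 1901/22385
  leading term y²: subtract (18274/583979)·h_6 from 18274/22385y² - 4035/4477y + 1901/22385 → -752123/583979y + 752123/583979
  leading term y: no divisor's leading term divides it; move -752123/583979y to the remainder.
  leading term 1: no divisor's leading term divides it; move 752123/583979 to the remainder.
  remainder -752123/583979y + 752123/583979 ≠ 0; add h_7 = -752123/583979y + 752123/583979 to the basis.

The other S-polynomials (S(f_2,h_4), S(f_3,h_4), S(f_1,h_5), S(f_2,h_5), S(f_3,h_5), S(h_4,h_5), S(f_1,h_6), S(f_2,h_6), S(f_3,h_6), S(h_4,h_6), S(h_5,h_6), S(f_1,h_7), S(f_2,h_7), S(f_3,h_7), S(h_4,h_7), S(h_5,h_7), S(h_6,h_7)) all reduce to 0 modulo the current basis, so we have a Gröbner basis.
Inter-reduce: drop elements whose leading term is divisible by another's, tail-reduce, and make monic.
Reduced Gröbner basis: {x + 2, y - 1}.

A lex Gröbner basis eliminates variables successively. Here y - 1 depends only on y, with roots {1}; lifting each root through the earlier basis elements recovers the full solutions.
  y = 1: the earlier basis element becomes x + 2 = 0, giving x = -2 — point (-2, 1).
This is the nonlinear analogue of row-reducing a linear system.

{(-2, 1)}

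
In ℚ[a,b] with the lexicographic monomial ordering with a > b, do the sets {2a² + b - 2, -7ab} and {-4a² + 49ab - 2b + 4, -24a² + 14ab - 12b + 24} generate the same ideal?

For a fixed monomial order, each ideal has a unique reduced Gröbner basis; comparing bases decides equality.
Buchberger on the first generating set:
f_1 = 2a² + b - 2, LT = a².
f_2 = -7ab, LT = ab.

S(f_1,f_2): lcm = a²b. S = ½b² - b.
  leading term b²: no divisor's leading term divides it; move ½b² to the remainder.
  leading term b: no divisor's leading term divides it; move -b to the remainder.
  remainder ½b² - b ≠ 0; add g_3 = ½b² - b to the basis.

S(f_1,g_3): leading monomials are coprime, so the S-polynomial reduces to 0 (Buchberger's first criterion).
S(f_2,g_3): lcm = ab². S = 2ab.
  leading term ab: subtract (-2/7)·f_2 from 2ab → 0
  remainder 0.

Every S-polynomial of the final basis reduces to 0, so we have a Gröbner basis.
Inter-reduce: drop elements whose leading term is divisible by another's, tail-reduce, and make monic.
Reduced Gröbner basis: {a² + ½b - 1, ab, b² - 2b}.

Buchberger on the second generating set:
h_1 = -4a² + 49ab - 2b + 4, LT = a².
h_2 = -24a² + 14ab - 12b + 24, LT = a².

S(h_1,h_2): lcm = a². S = -35/3ab.
  leading term ab: no divisor's leading term divides it; move -35/3ab to the remainder.
  remainder -35/3ab ≠ 0; add k_3 = -35/3ab to the basis.

S(h_1,k_3): lcm = a²b. S = -49/4ab² + ½b² - b.
  leading term ab²: subtract (21/20b)·k_3 from -49/4ab² + ½b² - b → ½b² - b
  leading term b²: no divisor's leading term divides it; move ½b² to the remainder.
  leading term b: no divisor's leading term divides it; move -b to the remainder.
  remainder ½b² - b ≠ 0; add k_4 = ½b² - b to the basis.

S(h_2,k_3): lcm = a²b. S = -7/12ab² + ½b² - b.
  leading term ab²: subtract (1/20b)·k_3 from -7/12ab² + ½b² - b → ½b² - b
  leading term b²: subtract (1)·k_4 from ½b² - b → 0
  remainder 0.

S(h_1,k_4): leading monomials are coprime, so the S-polynomial reduces to 0 (Buchberger's first criterion).
S(h_2,k_4): leading monomials are coprime, so the S-polynomial reduces to 0 (Buchberger's first criterion).
S(k_3,k_4): lcm = ab². S = 2ab.
  leading term ab: subtract (-6/35)·k_3 from 2ab → 0
  remainder 0.

Every S-polynomial of the final basis reduces to 0, so we have a Gröbner basis.
Inter-reduce: drop elements whose leading term is divisible by another's, tail-reduce, and make monic.
Reduced Gröbner basis: {a² + ½b - 1, ab, b² - 2b}.

The two bases agree; hence the ideals are identical.

Yes, the ideals are equal.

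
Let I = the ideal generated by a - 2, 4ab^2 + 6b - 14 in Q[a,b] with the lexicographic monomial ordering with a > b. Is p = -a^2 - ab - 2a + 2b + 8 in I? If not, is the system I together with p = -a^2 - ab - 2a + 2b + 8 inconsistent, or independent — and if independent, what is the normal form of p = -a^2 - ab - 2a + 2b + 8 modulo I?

First compute the reduced Gröbner basis of I by Buchberger's algorithm.
f_1 = a - 2, LT = a.
f_2 = 4ab^2 + 6b - 14, LT = ab^2.

S(f_1,f_2): lcm = ab^2. S = -2b^2 - 3/2b + 7/2.
  leading term b^2: no divisor's leading term divides it; move -2b^2 to the remainder.
  leading term b: no divisor's leading term divides it; move -3/2b to the remainder.
  leading term 1: no divisor's leading term divides it; move 7/2 to the remainder.
  remainder -2b^2 - 3/2b + 7/2 ≠ 0; add h_3 = -2b^2 - 3/2b + 7/2 to the basis.

S(f_1,h_3): leading monomials are coprime, so the S-polynomial reduces to 0 (Buchberger's first criterion).
S(f_2,h_3): lcm = ab^2. S = -3/4ab + 7/4a + 3/2b - 7/2.
  leading term ab: subtract (-3/4b)·f_1 from -3/4ab + 7/4a + 3/2b - 7/2 → 7/4a - 7/2
  leading term a: subtract (7/4)·f_1 from 7/4a - 7/2 → 0
  remainder 0.

Every S-polynomial of the final basis reduces to 0, so we have a Gröbner basis.
Inter-reduce: drop elements whose leading term is divisible by another's, tail-reduce, and make monic.
Reduced Gröbner basis: {a - 2, b^2 + 3/4b - 7/4}.
Label its elements g_1 = a - 2, g_2 = b^2 + 3/4b - 7/4.

Reduce p = -a^2 - ab - 2a + 2b + 8 modulo G:
  leading term a^2: subtract (-a)·g_1 from -a^2 - ab - 2a + 2b + 8 → -ab - 4a + 2b + 8
  leading term ab: subtract (-b)·g_1 from -ab - 4a + 2b + 8 → -4a + 8
  leading term a: subtract (-4)·g_1 from -4a + 8 → 0
  normal form = 0.
Since the normal form is 0, p ∈ I.

-a^2 - ab - 2a + 2b + 8 lies in I (it reduces to 0).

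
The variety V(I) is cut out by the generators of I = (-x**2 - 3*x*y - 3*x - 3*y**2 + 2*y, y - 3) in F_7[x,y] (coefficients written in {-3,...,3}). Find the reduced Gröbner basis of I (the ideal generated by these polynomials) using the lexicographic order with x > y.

G = {x**2 - 2*x, y - 3}

The reduced Gröbner basis is the canonical form of the ideal for this ordering.

f_1 = -x**2 - 3*x*y - 3*x - 3*y**2 + 2*y, LT = x**2.
f_2 = y - 3, LT = y.

The S-polynomials (S(f_1,f_2)) all reduce to 0 modulo the current basis, so we have a Gröbner basis.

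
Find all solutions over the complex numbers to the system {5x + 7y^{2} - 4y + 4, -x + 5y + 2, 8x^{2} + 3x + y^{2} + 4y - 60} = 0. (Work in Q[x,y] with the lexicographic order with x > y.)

{(-3, -1)}

Compute a lex Gröbner basis by Buchberger's algorithm.
f_1 = 5x + 7y^{2} - 4y + 4, LT = x.
f_2 = -x + 5y + 2, LT = x.
f_3 = 8x^{2} + 3x + y^{2} + 4y - 60, LT = x^{2}.

S(f_1,f_2): lcm = x. S = \tfrac{7}{5}y^{2} + \tfrac{21}{5}y + \tfrac{14}{5}.
  leading term y^{2}: no divisor's leading term divides it; move \tfrac{7}{5}y^{2} to the remainder.
  leading term y: no divisor's leading term divides it; move \tfrac{21}{5}y to the remainder.
  leading term 1: no divisor's leading term divides it; move \tfrac{14}{5} to the remainder.
  remainder \tfrac{7}{5}y^{2} + \tfrac{21}{5}y + \tfrac{14}{5} ≠ 0; add h_4 = \tfrac{7}{5}y^{2} + \tfrac{21}{5}y + \tfrac{14}{5} to the basis.

S(f_1,f_3): lcm = x^{2}. S = \tfrac{7}{5}xy^{2} - \tfrac{4}{5}xy + \tfrac{17}{40}x - \tfrac{1}{8}y^{2} - \tfrac{1}{2}y + \tfrac{15}{2}.
  leading term xy^{2}: subtract (\tfrac{7}{25}y^{2})·f_1 from \tfrac{7}{5}xy^{2} - \tfrac{4}{5}xy + \tfrac{17}{40}x - \tfrac{1}{8}y^{2} - \tfrac{1}{2}y + \tfrac{15}{2} → -\tfrac{4}{5}xy + \tfrac{17}{40}x - \tfrac{49}{25}y^{4} + \tfrac{28}{25}y^{3} - \tfrac{249}{200}y^{2} - \tfrac{1}{2}y + \tfrac{15}{2}
  leading term xy: subtract (-\tfrac{4}{25}y)·f_1 from -\tfrac{4}{5}xy + \tfrac{17}{40}x - \tfrac{49}{25}y^{4} + \tfrac{28}{25}y^{3} - \tfrac{249}{200}y^{2} - \tfrac{1}{2}y + \tfrac{15}{2} → \tfrac{17}{40}x - \tfrac{49}{25}y^{4} + \tfrac{56}{25}y^{3} - \tfrac{377}{200}y^{2} + \tfrac{7}{50}y + \tfrac{15}{2}
  leading term x: subtract (\tfrac{17}{200})·f_1 from \tfrac{17}{40}x - \tfrac{49}{25}y^{4} + \tfrac{56}{25}y^{3} - \tfrac{377}{200}y^{2} + \tfrac{7}{50}y + \tfrac{15}{2} → -\tfrac{49}{25}y^{4} + \tfrac{56}{25}y^{3} - \tfrac{62}{25}y^{2} + \tfrac{12}{25}y + \tfrac{179}{25}
  leading term y^{4}: subtract (-\tfrac{7}{5}y^{2})·h_4 from -\tfrac{49}{25}y^{4} + \tfrac{56}{25}y^{3} - \tfrac{62}{25}y^{2} + \tfrac{12}{25}y + \tfrac{179}{25} → \tfrac{203}{25}y^{3} + \tfrac{36}{25}y^{2} + \tfrac{12}{25}y + \tfrac{179}{25}
  leading term y^{3}: subtract (\tfrac{29}{5}y)·h_4 from \tfrac{203}{25}y^{3} + \tfrac{36}{25}y^{2} + \tfrac{12}{25}y + \tfrac{179}{25} → -\tfrac{573}{25}y^{2} - \tfrac{394}{25}y + \tfrac{179}{25}
  leading term y^{2}: subtract (-\tfrac{573}{35})·h_4 from -\tfrac{573}{25}y^{2} - \tfrac{394}{25}y + \tfrac{179}{25} → 53y + 53
  leading term y: no divisor's leading term divides it; move 53y to the remainder.
  leading term 1: no divisor's leading term divides it; move 53 to the remainder.
  remainder 53y + 53 ≠ 0; add h_5 = 53y + 53 to the basis.

The other S-polynomials (S(f_2,f_3), S(f_1,h_4), S(f_2,h_4), S(f_3,h_4), S(f_1,h_5), S(f_2,h_5), S(f_3,h_5), S(h_4,h_5)) all reduce to 0 modulo the current basis, so we have a Gröbner basis.
Inter-reduce: drop elements whose leading term is divisible by another's, tail-reduce, and make monic.
Reduced Gröbner basis: {x + 3, y + 1}.

A lex Gröbner basis eliminates variables successively. Here y + 1 depends only on y, with roots {-1}; lifting each root through the earlier basis elements recovers the full solutions.
  y = -1: the earlier basis element becomes x + 3 = 0, giving x = -3 — point (-3, -1).
Check: every point annihilates each of the original generators.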